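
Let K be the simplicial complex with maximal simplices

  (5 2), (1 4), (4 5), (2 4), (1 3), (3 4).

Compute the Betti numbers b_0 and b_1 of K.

b_0 = 1, b_1 = 2.

Order the vertices as 1 < 2 < 3 < 4 < 5. Listing each simplex with vertices in this order, K has dimension 1 with simplices:

  0-simplices (5): [1], [2], [3], [4], [5]
  1-simplices (6): [1,3], [1,4], [2,4], [2,5], [3,4], [4,5]

giving chain groups C_0 ≅ Z^5, C_1 ≅ Z^6.

∂_1: C_1 → C_0 sends each edge [p,q] (with p < q) to q − p. For instance
  ∂[1,4] = [4] − [1].
This gives a 5×6 integer matrix of rank 4; reducing to Smith normal form yields diagonal entries (1,1,1,1).

Reading off H_k = ker ∂_k / im ∂_{k+1}:

  H_0: rank C_0 − rank ∂_1 = 5 − 4 = 1, and the invariant factors of ∂_1 are all 1, so H_0 ≅ Z.
  H_1: rank ker ∂_1 − rank ∂_2 = (6 − 4) − 0 = 2, and there is no ∂_2, so H_1 ≅ Z^2.

As a check, the Euler characteristic is 5 − 6 = -1, which agrees with 1 − 2 = -1.

Hence the Betti numbers are b_0 = 1, b_1 = 2.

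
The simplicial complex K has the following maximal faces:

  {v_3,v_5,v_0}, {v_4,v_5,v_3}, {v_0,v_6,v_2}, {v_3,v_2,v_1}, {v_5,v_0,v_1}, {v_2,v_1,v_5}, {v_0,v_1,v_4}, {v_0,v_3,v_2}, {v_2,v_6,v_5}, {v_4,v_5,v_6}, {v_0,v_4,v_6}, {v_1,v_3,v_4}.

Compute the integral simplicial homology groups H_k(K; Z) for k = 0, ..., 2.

Take the total order v_0 < v_1 < v_2 < v_3 < v_4 < v_5 < v_6 on the vertex set. Then K (dimension 2) consists of the simplices:

  0-simplices (7): [v_0], [v_1], [v_2], [v_3], [v_4], [v_5], [v_6]
  1-simplices (18): (18 of them)
  2-simplices (12): (12 of them)

Hence C_0 ≅ Z^7, C_1 ≅ Z^18, C_2 ≅ Z^12.

Boundary ∂_1: C_1 → C_0 maps an edge to its endpoints' difference, ∂[p,q] = q − p.
This gives a 7×18 integer matrix of rank 6; reducing to Smith normal form yields diagonal entries (1,1,1,1,1,1).

The boundary map ∂_2: C_2 → C_1 acts by ∂[p,q,r] = [q,r] − [p,r] + [p,q]. For instance
  ∂[v_0,v_1,v_4] = [v_1,v_4] − [v_0,v_4] + [v_0,v_1],
  ∂[v_2,v_5,v_6] = [v_5,v_6] − [v_2,v_6] + [v_2,v_5].
As a 18×12 matrix over Z this has rank 12, with invariant factors (1,1,1,1,1,1,1,1,1,1,1,2).

Reading off H_k = ker ∂_k / im ∂_{k+1}:

  H_0: rank C_0 − rank ∂_1 = 7 − 6 = 1, and the invariant factors of ∂_1 are all 1, so H_0 ≅ Z.
  H_1: rank ker ∂_1 − rank ∂_2 = (18 − 6) − 12 = 0, and ∂_2 has invariant factor 2 > 1, so H_1 ≅ Z/2.
  H_2: rank ker ∂_2 − rank ∂_3 = (12 − 12) − 0 = 0, and there is no ∂_3, so H_2 ≅ 0.

As a check, the Euler characteristic is 7 − 18 + 12 = 1, which agrees with 1 − 0 + 0 = 1.

H_0 ≅ Z,  H_1 ≅ Z/2,  H_2 = 0.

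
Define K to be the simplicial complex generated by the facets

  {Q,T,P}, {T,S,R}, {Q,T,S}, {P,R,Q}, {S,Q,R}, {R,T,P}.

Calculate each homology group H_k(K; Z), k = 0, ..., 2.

H_0 = Z,  H_1 = 0,  H_2 = Z.

Fix the vertex order P < Q < R < S < T and write every simplex with vertices in increasing order. Then dim K = 2 and the simplices of K are:

  0-simplices (5): P, Q, R, S, T
  1-simplices (9): PQ, PR, PT, QR, QS, QT, RS, RT, ST
  2-simplices (6): PQR, PQT, PRT, QRS, QST, RST

so the chain groups are C_0 ≅ Z^5, C_1 ≅ Z^9, C_2 ≅ Z^6.

∂_1: C_1 → C_0 sends each edge [p,q] (with p < q) to q − p.
The resulting 5×9 matrix has rank 4, and its Smith normal form has invariant factors (1,1,1,1).

Boundary ∂_2: C_2 → C_1 sends each 2-simplex [p,q,r] to [q,r] − [p,r] + [p,q]. For instance
  ∂PQT = QT − PT + PQ,
  ∂RST = ST − RT + RS.
As a 9×6 matrix over Z this has rank 5, with invariant factors (1,1,1,1,1).

Reading off H_k = ker ∂_k / im ∂_{k+1}:

  H_0: rank C_0 − rank ∂_1 = 5 − 4 = 1, and the invariant factors of ∂_1 are all 1, so H_0 ≅ Z.
  H_1: rank ker ∂_1 − rank ∂_2 = (9 − 4) − 5 = 0, and the invariant factors of ∂_2 are all 1, so H_1 ≅ 0.
  H_2: rank ker ∂_2 − rank ∂_3 = (6 − 5) − 0 = 1, and there is no ∂_3, so H_2 ≅ Z.

(K is a triangulation of the 2-sphere S^2.)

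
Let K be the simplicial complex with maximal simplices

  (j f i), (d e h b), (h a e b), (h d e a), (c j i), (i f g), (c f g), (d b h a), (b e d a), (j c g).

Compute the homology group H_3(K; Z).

H_3 = Z.

Fix the vertex order a < b < c < d < e < f < g < h < i < j and write every simplex with vertices in increasing order. Then dim K = 3 and the simplices of K are:

  0-simplices (10): a, b, c, d, e, f, g, h, i, j
  1-simplices (20): ab, ad, ae, ah, bd, be, bh, cf, cg, ci, cj, de, dh, eh, fg, fi, fj, gi, gj, ij
  2-simplices (15): abd, abe, abh, ade, adh, aeh, bde, bdh, beh, cfg, cgj, cij, deh, fgi, fij
  3-simplices (5): abde, abdh, abeh, adeh, bdeh

giving chain groups C_0 ≅ Z^10, C_1 ≅ Z^20, C_2 ≅ Z^15, C_3 ≅ Z^5.

∂_1: C_1 → C_0 is given by ∂[p,q] = [q] − [p].
The resulting 10×20 matrix has rank 8, and its Smith normal form has invariant factors (1,1,1,1,1,1,1,1).

∂_2: C_2 → C_1 maps a triangle to the signed sum of its edges. For instance
  ∂abe = be − ae + ab,
  ∂adh = dh − ah + ad.
This gives a 20×15 integer matrix of rank 11; reducing to Smith normal form yields diagonal entries (1,1,1,1,1,1,1,1,1,1,1).

The boundary map ∂_3: C_3 → C_2 sends each 3-simplex σ to the alternating sum Σ_i (−1)^i (σ with its i-th vertex removed). For instance
  ∂bdeh = deh − beh + bdh − bde,
  ∂abdh = bdh − adh + abh − abd.
The resulting 15×5 matrix has rank 4, and its Smith normal form has invariant factors (1,1,1,1).

From H_k ≅ ker(∂_k) / im(∂_{k+1}) we obtain:

  H_3: rank ker ∂_3 − rank ∂_4 = (5 − 4) − 0 = 1, and there is no ∂_4, so H_3 ≅ Z.

(K is a triangulation of the disjoint union of the 3-sphere S^3 and the Möbius band.)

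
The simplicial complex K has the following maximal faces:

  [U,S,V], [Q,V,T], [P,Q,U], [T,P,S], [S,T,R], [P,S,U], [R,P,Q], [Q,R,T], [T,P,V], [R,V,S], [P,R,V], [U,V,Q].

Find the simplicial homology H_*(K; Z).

Fix the vertex order P < Q < R < S < T < U < V and write every simplex with vertices in increasing order. Then dim K = 2 and the simplices of K are:

  0-simplices (7): P, Q, R, S, T, U, V
  1-simplices (18): PQ, PR, PS, PT, PU, PV, QR, QT, QU, QV, RS, RT, RV, ST, SU, SV, TV, UV
  2-simplices (12): PQR, PQU, PRV, PST, PSU, PTV, QRT, QTV, QUV, RST, RSV, SUV

Hence C_0 ≅ Z^7, C_1 ≅ Z^18, C_2 ≅ Z^12.

∂_1: C_1 → C_0 sends each edge [p,q] (with p < q) to q − p.
The 7×18 boundary matrix has rank 6 and Smith normal form diag(1,1,1,1,1,1).

Boundary ∂_2: C_2 → C_1 maps a triangle to the signed sum of its edges. For instance
  ∂PTV = TV − PV + PT,
  ∂PQU = QU − PU + PQ.
As a 18×12 matrix over Z this has rank 12, with invariant factors (1,1,1,1,1,1,1,1,1,1,1,2).

Computing H_k = (kernel of ∂_k) / (image of ∂_{k+1}):

  H_0: rank C_0 − rank ∂_1 = 7 − 6 = 1, and the invariant factors of ∂_1 are all 1, so H_0 = Z.
  H_1: rank ker ∂_1 − rank ∂_2 = (18 − 6) − 12 = 0, and ∂_2 has invariant factor 2 > 1, so H_1 = Z_2.
  H_2: rank ker ∂_2 − rank ∂_3 = (12 − 12) − 0 = 0, and there is no ∂_3, so H_2 = 0.

H_0 = Z,  H_1 = Z_2,  H_2 = 0.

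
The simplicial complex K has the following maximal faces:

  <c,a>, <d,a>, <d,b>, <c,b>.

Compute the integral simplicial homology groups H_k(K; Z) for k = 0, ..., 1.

H_0 = Z,  H_1 = Z.

We work with the vertex ordering a < b < c < d. The simplices of K, each written with vertices in increasing order, are:

  0-simplices (4): a, b, c, d
  1-simplices (4): ac, ad, bc, bd

Hence C_0 ≅ Z^4, C_1 ≅ Z^4.

Boundary ∂_1: C_1 → C_0 sends each edge [p,q] (with p < q) to q − p.
The 4×4 boundary matrix has rank 3 and Smith normal form diag(1,1,1).

Now H_k = ker ∂_k / im ∂_{k+1}, so:

  H_0: rank C_0 − rank ∂_1 = 4 − 3 = 1, and the invariant factors of ∂_1 are all 1, so H_0 = Z.
  H_1: rank ker ∂_1 − rank ∂_2 = (4 − 3) − 0 = 1, and there is no ∂_2, so H_1 = Z.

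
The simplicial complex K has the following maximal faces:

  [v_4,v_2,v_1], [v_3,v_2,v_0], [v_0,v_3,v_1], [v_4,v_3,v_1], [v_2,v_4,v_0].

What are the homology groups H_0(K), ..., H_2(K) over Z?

H_0 ≅ Z,  H_1 ≅ Z,  H_2 = 0.

Fix the vertex order v_0 < v_1 < v_2 < v_3 < v_4 and write every simplex with vertices in increasing order. Then dim K = 2 and the simplices of K are:

  0-simplices (5): [v_0], [v_1], [v_2], [v_3], [v_4]
  1-simplices (10): [v_0,v_1], [v_0,v_2], [v_0,v_3], [v_0,v_4], [v_1,v_2], [v_1,v_3], [v_1,v_4], [v_2,v_3], [v_2,v_4], [v_3,v_4]
  2-simplices (5): [v_0,v_1,v_3], [v_0,v_2,v_3], [v_0,v_2,v_4], [v_1,v_2,v_4], [v_1,v_3,v_4]

Hence C_0 ≅ Z^5, C_1 ≅ Z^10, C_2 ≅ Z^5.

∂_1: C_1 → C_0 maps an edge to its endpoints' difference, ∂[p,q] = q − p. For instance
  ∂[v_1,v_3] = [v_3] − [v_1].
The 5×10 boundary matrix has rank 4 and Smith normal form diag(1,1,1,1).

Boundary ∂_2: C_2 → C_1 maps a triangle to the signed sum of its edges. For instance
  ∂[v_0,v_2,v_3] = [v_2,v_3] − [v_0,v_3] + [v_0,v_2],
  ∂[v_1,v_3,v_4] = [v_3,v_4] − [v_1,v_4] + [v_1,v_3].
The 10×5 boundary matrix has rank 5 and Smith normal form diag(1,1,1,1,1).

Now H_k = ker ∂_k / im ∂_{k+1}, so:

  H_0: rank C_0 − rank ∂_1 = 5 − 4 = 1, and the invariant factors of ∂_1 are all 1, so H_0 = Z.
  H_1: rank ker ∂_1 − rank ∂_2 = (10 − 4) − 5 = 1, and the invariant factors of ∂_2 are all 1, so H_1 = Z.
  H_2: rank ker ∂_2 − rank ∂_3 = (5 − 5) − 0 = 0, and there is no ∂_3, so H_2 = 0.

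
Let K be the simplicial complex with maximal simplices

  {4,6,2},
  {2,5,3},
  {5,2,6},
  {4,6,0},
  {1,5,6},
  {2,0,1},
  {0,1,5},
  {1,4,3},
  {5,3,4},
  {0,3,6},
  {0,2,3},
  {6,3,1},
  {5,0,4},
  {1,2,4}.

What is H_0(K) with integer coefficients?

H_0 = Z.

We work with the vertex ordering 0 < 1 < 2 < 3 < 4 < 5 < 6. The simplices of K, each written with vertices in increasing order, are:

  0-simplices (7): [0], [1], [2], [3], [4], [5], [6]
  1-simplices (21): [0,1], [0,2], [0,3], [0,4], [0,5], [0,6], [1,2], [1,3], [1,4], [1,5], [1,6], [2,3], [2,4], [2,5], [2,6], [3,4], [3,5], [3,6], [4,5], [4,6], [5,6]
  2-simplices (14): [0,1,2], [0,1,5], [0,2,3], [0,3,6], [0,4,5], [0,4,6], [1,2,4], [1,3,4], [1,3,6], [1,5,6], [2,3,5], [2,4,6], [2,5,6], [3,4,5]

giving chain groups C_0 ≅ Z^7, C_1 ≅ Z^21, C_2 ≅ Z^14.

∂_1: C_1 → C_0 sends each edge [p,q] (with p < q) to q − p.
As a 7×21 matrix over Z this has rank 6, with invariant factors (1,1,1,1,1,1).

Boundary ∂_2: C_2 → C_1 sends each 2-simplex [p,q,r] to [q,r] − [p,r] + [p,q]. For instance
  ∂[2,3,5] = [3,5] − [2,5] + [2,3],
  ∂[0,1,2] = [1,2] − [0,2] + [0,1].
This gives a 21×14 integer matrix of rank 13; reducing to Smith normal form yields diagonal entries (1,1,1,1,1,1,1,1,1,1,1,1,1).

Now H_k = ker ∂_k / im ∂_{k+1}, so:

  H_0: rank C_0 − rank ∂_1 = 7 − 6 = 1, and the invariant factors of ∂_1 are all 1, so H_0 ≅ Z.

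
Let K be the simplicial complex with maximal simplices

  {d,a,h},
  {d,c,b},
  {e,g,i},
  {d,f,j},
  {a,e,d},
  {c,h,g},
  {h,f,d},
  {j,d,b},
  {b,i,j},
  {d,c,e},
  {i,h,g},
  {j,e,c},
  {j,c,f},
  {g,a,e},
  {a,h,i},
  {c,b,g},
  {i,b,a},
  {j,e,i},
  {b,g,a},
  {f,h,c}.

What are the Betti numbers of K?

Order the vertices as a < b < c < d < e < f < g < h < i < j. Listing each simplex with vertices in this order, K has dimension 2 with simplices:

  0-simplices (10): a, b, c, d, e, f, g, h, i, j
  1-simplices (30): ab, ad, ae, ag, ah, ai, bc, bd, bg, bi, bj, cd, ce, cf, cg, ch, cj, de, df, dh, dj, eg, ei, ej, fh, fj, gh, gi, hi, ij
  2-simplices (20): abg, abi, ade, adh, aeg, ahi, bcd, bcg, bdj, bij, cde, cej, cfh, cfj, cgh, dfh, dfj, egi, eij, ghi

Hence C_0 ≅ Z^10, C_1 ≅ Z^30, C_2 ≅ Z^20.

∂_1: C_1 → C_0 sends each edge [p,q] (with p < q) to q − p. For instance
  ∂cj = j − c.
The 10×30 boundary matrix has rank 9 and Smith normal form diag(1,1,1,1,1,1,1,1,1).

Boundary ∂_2: C_2 → C_1 sends each 2-simplex [p,q,r] to [q,r] − [p,r] + [p,q]. For instance
  ∂aeg = eg − ag + ae,
  ∂dfj = fj − dj + df.
This gives a 30×20 integer matrix of rank 20; reducing to Smith normal form yields diagonal entries (1,1,1,1,1,1,1,1,1,1,1,1,1,1,1,1,1,1,1,2).

Now H_k = ker ∂_k / im ∂_{k+1}, so:

  H_0: rank C_0 − rank ∂_1 = 10 − 9 = 1, and the invariant factors of ∂_1 are all 1, so H_0 = Z.
  H_1: rank ker ∂_1 − rank ∂_2 = (30 − 9) − 20 = 1, and ∂_2 has invariant factor 2 > 1, so H_1 = Z ⊕ Z/2Z.
  H_2: rank ker ∂_2 − rank ∂_3 = (20 − 20) − 0 = 0, and there is no ∂_3, so H_2 = 0.

(K is a triangulation of the Klein bottle.)

Hence the Betti numbers are b_0 = 1, b_1 = 1, b_2 = 0.

b_0 = 1, b_1 = 1, b_2 = 0.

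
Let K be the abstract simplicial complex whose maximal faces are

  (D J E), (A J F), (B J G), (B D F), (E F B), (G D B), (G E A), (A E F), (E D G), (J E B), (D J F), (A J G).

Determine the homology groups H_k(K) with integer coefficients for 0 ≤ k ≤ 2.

H_0 ≅ Z,  H_1 ≅ Z/2Z,  H_2 = 0.

Fix the vertex order A < B < D < E < F < G < J and write every simplex with vertices in increasing order. Then dim K = 2 and the simplices of K are:

  0-simplices (7): A, B, D, E, F, G, J
  1-simplices (18): AE, AF, AG, AJ, BD, BE, BF, BG, BJ, DE, DF, DG, DJ, EF, EG, EJ, FJ, GJ
  2-simplices (12): AEF, AEG, AFJ, AGJ, BDF, BDG, BEF, BEJ, BGJ, DEG, DEJ, DFJ

so the chain groups are C_0 ≅ Z^7, C_1 ≅ Z^18, C_2 ≅ Z^12.

The boundary map ∂_1: C_1 → C_0 maps an edge to its endpoints' difference, ∂[p,q] = q − p. For instance
  ∂BG = G − B.
The 7×18 boundary matrix has rank 6 and Smith normal form diag(1,1,1,1,1,1).

The boundary map ∂_2: C_2 → C_1 maps a triangle to the signed sum of its edges. For instance
  ∂DEJ = EJ − DJ + DE,
  ∂AGJ = GJ − AJ + AG.
The resulting 18×12 matrix has rank 12, and its Smith normal form has invariant factors (1,1,1,1,1,1,1,1,1,1,1,2).

Now H_k = ker ∂_k / im ∂_{k+1}, so:

  H_0: rank C_0 − rank ∂_1 = 7 − 6 = 1, and the invariant factors of ∂_1 are all 1, so H_0 ≅ Z.
  H_1: rank ker ∂_1 − rank ∂_2 = (18 − 6) − 12 = 0, and ∂_2 has invariant factor 2 > 1, so H_1 ≅ Z/2Z.
  H_2: rank ker ∂_2 − rank ∂_3 = (12 − 12) − 0 = 0, and there is no ∂_3, so H_2 ≅ 0.

(K is a triangulation of the real projective plane RP^2.)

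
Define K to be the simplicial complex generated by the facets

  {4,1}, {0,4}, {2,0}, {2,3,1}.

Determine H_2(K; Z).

H_2 ≅ 0.

K has 5 vertices, 6 edges, 1 triangle.
rank ∂_2 = 1, rank ∂_3 = 0 ⇒ b_2 = 1 − 1 − 0 = 0. So H_2 ≅ 0.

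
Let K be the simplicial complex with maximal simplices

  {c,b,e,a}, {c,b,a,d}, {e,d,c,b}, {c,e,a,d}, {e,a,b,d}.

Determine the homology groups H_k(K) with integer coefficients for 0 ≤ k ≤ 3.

H_0 ≅ Z,  H_1 = 0,  H_2 = 0,  H_3 ≅ Z.

K has 5 vertices, 10 edges, 10 triangles, 5 3-simplices.
rank ∂_0 = 0, rank ∂_1 = 4 ⇒ b_0 = 5 − 0 − 4 = 1; all invariant factors of ∂_1 are 1 so no torsion. So H_0 ≅ Z.
rank ∂_1 = 4, rank ∂_2 = 6 ⇒ b_1 = 10 − 4 − 6 = 0; all invariant factors of ∂_2 are 1 so no torsion. So H_1 ≅ 0.
rank ∂_2 = 6, rank ∂_3 = 4 ⇒ b_2 = 10 − 6 − 4 = 0; all invariant factors of ∂_3 are 1 so no torsion. So H_2 ≅ 0.
rank ∂_3 = 4, rank ∂_4 = 0 ⇒ b_3 = 5 − 4 − 0 = 1. So H_3 ≅ Z.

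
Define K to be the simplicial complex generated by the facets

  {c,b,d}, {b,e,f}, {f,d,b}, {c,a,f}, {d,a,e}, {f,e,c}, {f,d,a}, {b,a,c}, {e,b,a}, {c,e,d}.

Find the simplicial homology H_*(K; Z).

Take the total order a < b < c < d < e < f on the vertex set. Then K (dimension 2) consists of the simplices:

  0-simplices (6): a, b, c, d, e, f
  1-simplices (15): ab, ac, ad, ae, af, bc, bd, be, bf, cd, ce, cf, de, df, ef
  2-simplices (10): abc, abe, acf, ade, adf, bcd, bdf, bef, cde, cef

Hence C_0 ≅ Z^6, C_1 ≅ Z^15, C_2 ≅ Z^10.

∂_1: C_1 → C_0 is given by ∂[p,q] = [q] − [p]. For instance
  ∂ef = f − e.
The 6×15 boundary matrix has rank 5 and Smith normal form diag(1,1,1,1,1).

∂_2: C_2 → C_1 sends each 2-simplex [p,q,r] to [q,r] − [p,r] + [p,q]. For instance
  ∂bcd = cd − bd + bc,
  ∂ade = de − ae + ad.
As a 15×10 matrix over Z this has rank 10, with invariant factors (1,1,1,1,1,1,1,1,1,2).

Reading off H_k = ker ∂_k / im ∂_{k+1}:

  H_0: rank C_0 − rank ∂_1 = 6 − 5 = 1, and the invariant factors of ∂_1 are all 1, so H_0 ≅ Z.
  H_1: rank ker ∂_1 − rank ∂_2 = (15 − 5) − 10 = 0, and ∂_2 has invariant factor 2 > 1, so H_1 ≅ Z/2.
  H_2: rank ker ∂_2 − rank ∂_3 = (10 − 10) − 0 = 0, and there is no ∂_3, so H_2 ≅ 0.

H_0 ≅ Z,  H_1 ≅ Z/2,  H_2 = 0.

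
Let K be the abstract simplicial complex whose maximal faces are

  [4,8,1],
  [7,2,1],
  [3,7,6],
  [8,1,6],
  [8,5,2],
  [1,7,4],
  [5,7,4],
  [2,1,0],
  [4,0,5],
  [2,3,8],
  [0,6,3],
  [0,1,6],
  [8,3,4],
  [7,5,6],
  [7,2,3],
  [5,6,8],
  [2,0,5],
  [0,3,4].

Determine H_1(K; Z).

Order the vertices as 0 < 1 < 2 < 3 < 4 < 5 < 6 < 7 < 8. Listing each simplex with vertices in this order, K has dimension 2 with simplices:

  0-simplices (9): [0], [1], [2], [3], [4], [5], [6], [7], [8]
  1-simplices (27): (27 of them)
  2-simplices (18): [0,1,2], [0,1,6], [0,2,5], [0,3,4], [0,3,6], [0,4,5], [1,2,7], [1,4,7], [1,4,8], [1,6,8], [2,3,7], [2,3,8], [2,5,8], [3,4,8], [3,6,7], [4,5,7], [5,6,7], [5,6,8]

giving chain groups C_0 ≅ Z^9, C_1 ≅ Z^27, C_2 ≅ Z^18.

Boundary ∂_1: C_1 → C_0 maps an edge to its endpoints' difference, ∂[p,q] = q − p.
The 9×27 boundary matrix has rank 8 and Smith normal form diag(1,1,1,1,1,1,1,1).

∂_2: C_2 → C_1 acts by ∂[p,q,r] = [q,r] − [p,r] + [p,q]. For instance
  ∂[4,5,7] = [5,7] − [4,7] + [4,5],
  ∂[0,3,6] = [3,6] − [0,6] + [0,3].
The resulting 27×18 matrix has rank 17, and its Smith normal form has invariant factors (1,1,1,1,1,1,1,1,1,1,1,1,1,1,1,1,1).

Reading off H_k = ker ∂_k / im ∂_{k+1}:

  H_1: rank ker ∂_1 − rank ∂_2 = (27 − 8) − 17 = 2, and the invariant factors of ∂_2 are all 1, so H_1 ≅ Z^2.

(K is a triangulation of the torus T^2.)

H_1 = Z^2.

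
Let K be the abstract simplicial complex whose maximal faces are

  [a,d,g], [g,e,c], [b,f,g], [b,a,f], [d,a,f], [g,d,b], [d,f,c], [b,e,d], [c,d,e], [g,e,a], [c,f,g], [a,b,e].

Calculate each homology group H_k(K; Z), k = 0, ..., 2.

Order the vertices as a < b < c < d < e < f < g. Listing each simplex with vertices in this order, K has dimension 2 with simplices:

  0-simplices (7): a, b, c, d, e, f, g
  1-simplices (18): ab, ad, ae, af, ag, bd, be, bf, bg, cd, ce, cf, cg, de, df, dg, eg, fg
  2-simplices (12): abe, abf, adf, adg, aeg, bde, bdg, bfg, cde, cdf, ceg, cfg

giving chain groups C_0 ≅ Z^7, C_1 ≅ Z^18, C_2 ≅ Z^12.

∂_1: C_1 → C_0 is given by ∂[p,q] = [q] − [p]. For instance
  ∂ab = b − a.
The 7×18 boundary matrix has rank 6 and Smith normal form diag(1,1,1,1,1,1).

∂_2: C_2 → C_1 acts by ∂[p,q,r] = [q,r] − [p,r] + [p,q]. For instance
  ∂cfg = fg − cg + cf,
  ∂abe = be − ae + ab.
This gives a 18×12 integer matrix of rank 12; reducing to Smith normal form yields diagonal entries (1,1,1,1,1,1,1,1,1,1,1,2).

Reading off H_k = ker ∂_k / im ∂_{k+1}:

  H_0: rank C_0 − rank ∂_1 = 7 − 6 = 1, and the invariant factors of ∂_1 are all 1, so H_0 = Z.
  H_1: rank ker ∂_1 − rank ∂_2 = (18 − 6) − 12 = 0, and ∂_2 has invariant factor 2 > 1, so H_1 = Z/2Z.
  H_2: rank ker ∂_2 − rank ∂_3 = (12 − 12) − 0 = 0, and there is no ∂_3, so H_2 = 0.

(K is a triangulation of the real projective plane RP^2.)

H_0 ≅ Z,  H_1 ≅ Z/2Z,  H_2 = 0.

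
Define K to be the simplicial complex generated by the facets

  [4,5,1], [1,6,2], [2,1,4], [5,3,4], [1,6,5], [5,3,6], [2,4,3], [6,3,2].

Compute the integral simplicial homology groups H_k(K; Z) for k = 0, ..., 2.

Order the vertices as 1 < 2 < 3 < 4 < 5 < 6. Listing each simplex with vertices in this order, K has dimension 2 with simplices:

  0-simplices (6): [1], [2], [3], [4], [5], [6]
  1-simplices (12): [1,2], [1,4], [1,5], [1,6], [2,3], [2,4], [2,6], [3,4], [3,5], [3,6], [4,5], [5,6]
  2-simplices (8): [1,2,4], [1,2,6], [1,4,5], [1,5,6], [2,3,4], [2,3,6], [3,4,5], [3,5,6]

Hence C_0 ≅ Z^6, C_1 ≅ Z^12, C_2 ≅ Z^8.

Boundary ∂_1: C_1 → C_0 maps an edge to its endpoints' difference, ∂[p,q] = q − p. For instance
  ∂[2,6] = [6] − [2].
The 6×12 boundary matrix has rank 5 and Smith normal form diag(1,1,1,1,1).

∂_2: C_2 → C_1 acts by ∂[p,q,r] = [q,r] − [p,r] + [p,q]. For instance
  ∂[2,3,6] = [3,6] − [2,6] + [2,3],
  ∂[3,4,5] = [4,5] − [3,5] + [3,4].
As a 12×8 matrix over Z this has rank 7, with invariant factors (1,1,1,1,1,1,1).

Now H_k = ker ∂_k / im ∂_{k+1}, so:

  H_0: rank C_0 − rank ∂_1 = 6 − 5 = 1, and the invariant factors of ∂_1 are all 1, so H_0 ≅ Z.
  H_1: rank ker ∂_1 − rank ∂_2 = (12 − 5) − 7 = 0, and the invariant factors of ∂_2 are all 1, so H_1 ≅ 0.
  H_2: rank ker ∂_2 − rank ∂_3 = (8 − 7) − 0 = 1, and there is no ∂_3, so H_2 ≅ Z.

As a check, the Euler characteristic is 6 − 12 + 8 = 2, which agrees with 1 − 0 + 1 = 2.

H_0 ≅ Z,  H_1 = 0,  H_2 ≅ Z.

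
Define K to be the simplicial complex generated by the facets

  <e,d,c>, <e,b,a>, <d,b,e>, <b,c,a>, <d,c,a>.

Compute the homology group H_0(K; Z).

H_0 = Z.

Take the total order a < b < c < d < e on the vertex set. Then K (dimension 2) consists of the simplices:

  0-simplices (5): a, b, c, d, e
  1-simplices (10): ab, ac, ad, ae, bc, bd, be, cd, ce, de
  2-simplices (5): abc, abe, acd, bde, cde

so the chain groups are C_0 ≅ Z^5, C_1 ≅ Z^10, C_2 ≅ Z^5.

Boundary ∂_1: C_1 → C_0 is given by ∂[p,q] = [q] − [p]. For instance
  ∂cd = d − c.
As a 5×10 matrix over Z this has rank 4, with invariant factors (1,1,1,1).

Boundary ∂_2: C_2 → C_1 maps a triangle to the signed sum of its edges. For instance
  ∂bde = de − be + bd,
  ∂acd = cd − ad + ac.
The 10×5 boundary matrix has rank 5 and Smith normal form diag(1,1,1,1,1).

Now H_k = ker ∂_k / im ∂_{k+1}, so:

  H_0: rank C_0 − rank ∂_1 = 5 − 4 = 1, and the invariant factors of ∂_1 are all 1, so H_0 ≅ Z.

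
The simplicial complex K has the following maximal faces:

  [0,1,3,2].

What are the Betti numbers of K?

b_0 = 1, b_1 = 0, b_2 = 0, b_3 = 0.

Take the total order 0 < 1 < 2 < 3 on the vertex set. Then K (dimension 3) consists of the simplices:

  0-simplices (4): [0], [1], [2], [3]
  1-simplices (6): [0,1], [0,2], [0,3], [1,2], [1,3], [2,3]
  2-simplices (4): [0,1,2], [0,1,3], [0,2,3], [1,2,3]
  3-simplices (1): [0,1,2,3]

giving chain groups C_0 ≅ Z^4, C_1 ≅ Z^6, C_2 ≅ Z^4, C_3 ≅ Z^1.

Boundary ∂_1: C_1 → C_0 maps an edge to its endpoints' difference, ∂[p,q] = q − p. For instance
  ∂[0,1] = [1] − [0].
This gives a 4×6 integer matrix of rank 3; reducing to Smith normal form yields diagonal entries (1,1,1).

Boundary ∂_2: C_2 → C_1 maps a triangle to the signed sum of its edges. For instance
  ∂[0,1,3] = [1,3] − [0,3] + [0,1],
  ∂[0,2,3] = [2,3] − [0,3] + [0,2].
The 6×4 boundary matrix has rank 3 and Smith normal form diag(1,1,1).

The boundary map ∂_3: C_3 → C_2 sends each 3-simplex σ to the alternating sum Σ_i (−1)^i (σ with its i-th vertex removed). For instance
  ∂[0,1,2,3] = [1,2,3] − [0,2,3] + [0,1,3] − [0,1,2].
The 4×1 boundary matrix has rank 1 and Smith normal form diag(1).

Now H_k = ker ∂_k / im ∂_{k+1}, so:

  H_0: rank C_0 − rank ∂_1 = 4 − 3 = 1, and the invariant factors of ∂_1 are all 1, so H_0 ≅ Z.
  H_1: rank ker ∂_1 − rank ∂_2 = (6 − 3) − 3 = 0, and the invariant factors of ∂_2 are all 1, so H_1 ≅ 0.
  H_2: rank ker ∂_2 − rank ∂_3 = (4 − 3) − 1 = 0, and the invariant factors of ∂_3 are all 1, so H_2 ≅ 0.
  H_3: rank ker ∂_3 − rank ∂_4 = (1 − 1) − 0 = 0, and there is no ∂_4, so H_3 ≅ 0.

As a check, the Euler characteristic is 4 − 6 + 4 − 1 = 1, which agrees with 1 − 0 + 0 − 0 = 1.

Hence the Betti numbers are b_0 = 1, b_1 = 0, b_2 = 0, b_3 = 0.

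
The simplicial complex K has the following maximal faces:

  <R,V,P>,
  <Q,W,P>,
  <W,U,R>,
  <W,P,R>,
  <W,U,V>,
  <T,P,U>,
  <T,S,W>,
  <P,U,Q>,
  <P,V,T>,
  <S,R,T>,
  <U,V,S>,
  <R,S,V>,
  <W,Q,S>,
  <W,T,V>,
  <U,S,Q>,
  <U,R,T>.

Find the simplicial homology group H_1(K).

H_1 ≅ Z^2.

Take the total order P < Q < R < S < T < U < V < W on the vertex set. Then K (dimension 2) consists of the simplices:

  0-simplices (8): P, Q, R, S, T, U, V, W
  1-simplices (24): PQ, PR, PT, PU, PV, PW, QS, QU, QW, RS, RT, RU, RV, RW, ST, SU, SV, SW, TU, TV, TW, UV, UW, VW
  2-simplices (16): PQU, PQW, PRV, PRW, PTU, PTV, QSU, QSW, RST, RSV, RTU, RUW, STW, SUV, TVW, UVW

giving chain groups C_0 ≅ Z^8, C_1 ≅ Z^24, C_2 ≅ Z^16.

The boundary map ∂_1: C_1 → C_0 is given by ∂[p,q] = [q] − [p].
As a 8×24 matrix over Z this has rank 7, with invariant factors (1,1,1,1,1,1,1).

Boundary ∂_2: C_2 → C_1 acts by ∂[p,q,r] = [q,r] − [p,r] + [p,q]. For instance
  ∂QSW = SW − QW + QS,
  ∂STW = TW − SW + ST.
This gives a 24×16 integer matrix of rank 15; reducing to Smith normal form yields diagonal entries (1,1,1,1,1,1,1,1,1,1,1,1,1,1,1).

Now H_k = ker ∂_k / im ∂_{k+1}, so:

  H_1: rank ker ∂_1 − rank ∂_2 = (24 − 7) − 15 = 2, and the invariant factors of ∂_2 are all 1, so H_1 ≅ Z^2.

(K is a triangulation of the torus T^2.)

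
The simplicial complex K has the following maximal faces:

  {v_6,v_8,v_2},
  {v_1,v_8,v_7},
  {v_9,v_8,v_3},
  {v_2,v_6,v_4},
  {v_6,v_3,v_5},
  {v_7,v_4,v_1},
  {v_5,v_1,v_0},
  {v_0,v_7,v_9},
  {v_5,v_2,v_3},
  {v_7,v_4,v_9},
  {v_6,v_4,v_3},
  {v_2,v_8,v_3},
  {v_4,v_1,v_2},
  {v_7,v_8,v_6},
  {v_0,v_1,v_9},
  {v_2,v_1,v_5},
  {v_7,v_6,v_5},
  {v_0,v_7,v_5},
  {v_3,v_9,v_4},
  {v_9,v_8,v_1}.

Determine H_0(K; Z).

H_0 = Z.

K has 10 vertices, 30 edges, 20 triangles.
rank ∂_0 = 0, rank ∂_1 = 9 ⇒ b_0 = 10 − 0 − 9 = 1; all invariant factors of ∂_1 are 1 so no torsion. So H_0 = Z.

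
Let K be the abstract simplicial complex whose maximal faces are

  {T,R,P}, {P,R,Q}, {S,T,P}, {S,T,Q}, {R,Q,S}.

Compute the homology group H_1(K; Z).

We work with the vertex ordering P < Q < R < S < T. The simplices of K, each written with vertices in increasing order, are:

  0-simplices (5): P, Q, R, S, T
  1-simplices (10): PQ, PR, PS, PT, QR, QS, QT, RS, RT, ST
  2-simplices (5): PQR, PRT, PST, QRS, QST

Hence C_0 ≅ Z^5, C_1 ≅ Z^10, C_2 ≅ Z^5.

Boundary ∂_1: C_1 → C_0 is given by ∂[p,q] = [q] − [p].
The resulting 5×10 matrix has rank 4, and its Smith normal form has invariant factors (1,1,1,1).

The boundary map ∂_2: C_2 → C_1 sends each 2-simplex [p,q,r] to [q,r] − [p,r] + [p,q]. For instance
  ∂QRS = RS − QS + QR,
  ∂PST = ST − PT + PS.
As a 10×5 matrix over Z this has rank 5, with invariant factors (1,1,1,1,1).

Now H_k = ker ∂_k / im ∂_{k+1}, so:

  H_1: rank ker ∂_1 − rank ∂_2 = (10 − 4) − 5 = 1, and the invariant factors of ∂_2 are all 1, so H_1 ≅ Z.

H_1 ≅ Z.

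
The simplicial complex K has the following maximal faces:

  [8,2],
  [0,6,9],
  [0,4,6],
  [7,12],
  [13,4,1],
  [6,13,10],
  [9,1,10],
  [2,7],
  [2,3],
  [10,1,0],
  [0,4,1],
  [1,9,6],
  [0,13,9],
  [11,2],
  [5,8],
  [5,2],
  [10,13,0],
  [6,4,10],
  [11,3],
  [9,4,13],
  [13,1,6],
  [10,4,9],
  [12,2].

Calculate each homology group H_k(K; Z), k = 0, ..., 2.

K has 14 vertices, 30 edges, 14 triangles.
rank ∂_0 = 0, rank ∂_1 = 12 ⇒ b_0 = 14 − 0 − 12 = 2; all invariant factors of ∂_1 are 1 so no torsion. So H_0 = Z^2.
rank ∂_1 = 12, rank ∂_2 = 13 ⇒ b_1 = 30 − 12 − 13 = 5; all invariant factors of ∂_2 are 1 so no torsion. So H_1 = Z^5.
rank ∂_2 = 13, rank ∂_3 = 0 ⇒ b_2 = 14 − 13 − 0 = 1. So H_2 = Z.

H_0 = Z^2,  H_1 = Z^5,  H_2 = Z.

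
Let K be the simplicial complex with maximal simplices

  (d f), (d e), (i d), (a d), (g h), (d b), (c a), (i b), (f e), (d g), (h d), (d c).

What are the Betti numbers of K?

b_0 = 1, b_1 = 4.

Fix the vertex order a < b < c < d < e < f < g < h < i and write every simplex with vertices in increasing order. Then dim K = 1 and the simplices of K are:

  0-simplices (9): a, b, c, d, e, f, g, h, i
  1-simplices (12): ac, ad, bd, bi, cd, de, df, dg, dh, di, ef, gh

giving chain groups C_0 ≅ Z^9, C_1 ≅ Z^12.

The boundary map ∂_1: C_1 → C_0 maps an edge to its endpoints' difference, ∂[p,q] = q − p.
The 9×12 boundary matrix has rank 8 and Smith normal form diag(1,1,1,1,1,1,1,1).

Computing H_k = (kernel of ∂_k) / (image of ∂_{k+1}):

  H_0: rank C_0 − rank ∂_1 = 9 − 8 = 1, and the invariant factors of ∂_1 are all 1, so H_0 ≅ Z.
  H_1: rank ker ∂_1 − rank ∂_2 = (12 − 8) − 0 = 4, and there is no ∂_2, so H_1 ≅ Z^4.

As a check, the Euler characteristic is 9 − 12 = -3, which agrees with 1 − 4 = -3.

Hence the Betti numbers are b_0 = 1, b_1 = 4.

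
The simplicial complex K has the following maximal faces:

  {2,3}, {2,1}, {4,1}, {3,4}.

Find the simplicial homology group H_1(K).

Fix the vertex order 1 < 2 < 3 < 4 and write every simplex with vertices in increasing order. Then dim K = 1 and the simplices of K are:

  0-simplices (4): [1], [2], [3], [4]
  1-simplices (4): [1,2], [1,4], [2,3], [3,4]

giving chain groups C_0 ≅ Z^4, C_1 ≅ Z^4.

Boundary ∂_1: C_1 → C_0 is given by ∂[p,q] = [q] − [p].
This gives a 4×4 integer matrix of rank 3; reducing to Smith normal form yields diagonal entries (1,1,1).

Computing H_k = (kernel of ∂_k) / (image of ∂_{k+1}):

  H_1: rank ker ∂_1 − rank ∂_2 = (4 − 3) − 0 = 1, and there is no ∂_2, so H_1 = Z.

H_1 ≅ Z.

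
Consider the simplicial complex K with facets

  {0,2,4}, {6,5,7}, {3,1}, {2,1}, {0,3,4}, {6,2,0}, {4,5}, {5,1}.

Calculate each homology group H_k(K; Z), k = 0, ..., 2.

H_0 = Z,  H_1 = Z^3,  H_2 = 0.

We work with the vertex ordering 0 < 1 < 2 < 3 < 4 < 5 < 6 < 7. The simplices of K, each written with vertices in increasing order, are:

  0-simplices (8): [0], [1], [2], [3], [4], [5], [6], [7]
  1-simplices (14): [0,2], [0,3], [0,4], [0,6], [1,2], [1,3], [1,5], [2,4], [2,6], [3,4], [4,5], [5,6], [5,7], [6,7]
  2-simplices (4): [0,2,4], [0,2,6], [0,3,4], [5,6,7]

giving chain groups C_0 ≅ Z^8, C_1 ≅ Z^14, C_2 ≅ Z^4.

The boundary map ∂_1: C_1 → C_0 sends each edge [p,q] (with p < q) to q − p.
The 8×14 boundary matrix has rank 7 and Smith normal form diag(1,1,1,1,1,1,1).

The boundary map ∂_2: C_2 → C_1 acts by ∂[p,q,r] = [q,r] − [p,r] + [p,q]. For instance
  ∂[0,3,4] = [3,4] − [0,4] + [0,3],
  ∂[5,6,7] = [6,7] − [5,7] + [5,6].
This gives a 14×4 integer matrix of rank 4; reducing to Smith normal form yields diagonal entries (1,1,1,1).

Computing H_k = (kernel of ∂_k) / (image of ∂_{k+1}):

  H_0: rank C_0 − rank ∂_1 = 8 − 7 = 1, and the invariant factors of ∂_1 are all 1, so H_0 = Z.
  H_1: rank ker ∂_1 − rank ∂_2 = (14 − 7) − 4 = 3, and the invariant factors of ∂_2 are all 1, so H_1 = Z^3.
  H_2: rank ker ∂_2 − rank ∂_3 = (4 − 4) − 0 = 0, and there is no ∂_3, so H_2 = 0.

As a check, the Euler characteristic is 8 − 14 + 4 = -2, which agrees with 1 − 3 + 0 = -2.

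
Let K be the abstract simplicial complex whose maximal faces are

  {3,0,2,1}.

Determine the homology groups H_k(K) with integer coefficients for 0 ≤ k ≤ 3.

H_0 ≅ Z,  H_1 = 0,  H_2 = 0,  H_3 = 0.

Take the total order 0 < 1 < 2 < 3 on the vertex set. Then K (dimension 3) consists of the simplices:

  0-simplices (4): [0], [1], [2], [3]
  1-simplices (6): [0,1], [0,2], [0,3], [1,2], [1,3], [2,3]
  2-simplices (4): [0,1,2], [0,1,3], [0,2,3], [1,2,3]
  3-simplices (1): [0,1,2,3]

so the chain groups are C_0 ≅ Z^4, C_1 ≅ Z^6, C_2 ≅ Z^4, C_3 ≅ Z^1.

∂_1: C_1 → C_0 sends each edge [p,q] (with p < q) to q − p. For instance
  ∂[0,1] = [1] − [0].
This gives a 4×6 integer matrix of rank 3; reducing to Smith normal form yields diagonal entries (1,1,1).

The boundary map ∂_2: C_2 → C_1 maps a triangle to the signed sum of its edges. For instance
  ∂[0,1,3] = [1,3] − [0,3] + [0,1],
  ∂[1,2,3] = [2,3] − [1,3] + [1,2].
As a 6×4 matrix over Z this has rank 3, with invariant factors (1,1,1).

The boundary map ∂_3: C_3 → C_2 sends each 3-simplex σ to the alternating sum Σ_i (−1)^i (σ with its i-th vertex removed). For instance
  ∂[0,1,2,3] = [1,2,3] − [0,2,3] + [0,1,3] − [0,1,2].
This gives a 4×1 integer matrix of rank 1; reducing to Smith normal form yields diagonal entries (1).

Reading off H_k = ker ∂_k / im ∂_{k+1}:

  H_0: rank C_0 − rank ∂_1 = 4 − 3 = 1, and the invariant factors of ∂_1 are all 1, so H_0 ≅ Z.
  H_1: rank ker ∂_1 − rank ∂_2 = (6 − 3) − 3 = 0, and the invariant factors of ∂_2 are all 1, so H_1 ≅ 0.
  H_2: rank ker ∂_2 − rank ∂_3 = (4 − 3) − 1 = 0, and the invariant factors of ∂_3 are all 1, so H_2 ≅ 0.
  H_3: rank ker ∂_3 − rank ∂_4 = (1 − 1) − 0 = 0, and there is no ∂_4, so H_3 ≅ 0.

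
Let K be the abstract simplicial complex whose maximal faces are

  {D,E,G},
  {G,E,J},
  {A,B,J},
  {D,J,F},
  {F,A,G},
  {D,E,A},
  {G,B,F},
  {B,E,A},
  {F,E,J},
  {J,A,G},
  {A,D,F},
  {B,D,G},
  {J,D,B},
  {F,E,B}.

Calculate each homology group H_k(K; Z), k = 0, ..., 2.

H_0 = Z,  H_1 = Z^2,  H_2 = Z.

K has 7 vertices, 21 edges, 14 triangles.
rank ∂_0 = 0, rank ∂_1 = 6 ⇒ b_0 = 7 − 0 − 6 = 1; all invariant factors of ∂_1 are 1 so no torsion. So H_0 = Z.
rank ∂_1 = 6, rank ∂_2 = 13 ⇒ b_1 = 21 − 6 − 13 = 2; all invariant factors of ∂_2 are 1 so no torsion. So H_1 = Z^2.
rank ∂_2 = 13, rank ∂_3 = 0 ⇒ b_2 = 14 − 13 − 0 = 1. So H_2 = Z.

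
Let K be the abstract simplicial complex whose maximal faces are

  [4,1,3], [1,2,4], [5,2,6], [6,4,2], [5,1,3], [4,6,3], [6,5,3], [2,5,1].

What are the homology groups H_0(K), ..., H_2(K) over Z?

We work with the vertex ordering 1 < 2 < 3 < 4 < 5 < 6. The simplices of K, each written with vertices in increasing order, are:

  0-simplices (6): [1], [2], [3], [4], [5], [6]
  1-simplices (12): [1,2], [1,3], [1,4], [1,5], [2,4], [2,5], [2,6], [3,4], [3,5], [3,6], [4,6], [5,6]
  2-simplices (8): [1,2,4], [1,2,5], [1,3,4], [1,3,5], [2,4,6], [2,5,6], [3,4,6], [3,5,6]

giving chain groups C_0 ≅ Z^6, C_1 ≅ Z^12, C_2 ≅ Z^8.

Boundary ∂_1: C_1 → C_0 maps an edge to its endpoints' difference, ∂[p,q] = q − p.
The 6×12 boundary matrix has rank 5 and Smith normal form diag(1,1,1,1,1).

Boundary ∂_2: C_2 → C_1 sends each 2-simplex [p,q,r] to [q,r] − [p,r] + [p,q]. For instance
  ∂[1,3,4] = [3,4] − [1,4] + [1,3],
  ∂[2,5,6] = [5,6] − [2,6] + [2,5].
As a 12×8 matrix over Z this has rank 7, with invariant factors (1,1,1,1,1,1,1).

Reading off H_k = ker ∂_k / im ∂_{k+1}:

  H_0: rank C_0 − rank ∂_1 = 6 − 5 = 1, and the invariant factors of ∂_1 are all 1, so H_0 ≅ Z.
  H_1: rank ker ∂_1 − rank ∂_2 = (12 − 5) − 7 = 0, and the invariant factors of ∂_2 are all 1, so H_1 ≅ 0.
  H_2: rank ker ∂_2 − rank ∂_3 = (8 − 7) − 0 = 1, and there is no ∂_3, so H_2 ≅ Z.

(K is a triangulation of the 2-sphere S^2.)

H_0 = Z,  H_1 = 0,  H_2 = Z.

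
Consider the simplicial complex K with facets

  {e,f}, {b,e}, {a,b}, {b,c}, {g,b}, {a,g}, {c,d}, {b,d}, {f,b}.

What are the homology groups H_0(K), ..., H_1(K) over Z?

H_0 = Z,  H_1 = Z^3.

K has 7 vertices, 9 edges.
rank ∂_0 = 0, rank ∂_1 = 6 ⇒ b_0 = 7 − 0 − 6 = 1; all invariant factors of ∂_1 are 1 so no torsion. So H_0 ≅ Z.
rank ∂_1 = 6, rank ∂_2 = 0 ⇒ b_1 = 9 − 6 − 0 = 3. So H_1 ≅ Z^3.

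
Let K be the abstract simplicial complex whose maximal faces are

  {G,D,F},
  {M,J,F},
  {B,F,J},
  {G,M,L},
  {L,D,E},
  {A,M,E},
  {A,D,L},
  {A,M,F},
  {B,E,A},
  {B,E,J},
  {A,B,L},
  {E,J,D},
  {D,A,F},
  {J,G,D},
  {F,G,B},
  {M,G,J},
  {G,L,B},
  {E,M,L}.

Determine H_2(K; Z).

H_2 ≅ 0.

Fix the vertex order A < B < D < E < F < G < J < L < M and write every simplex with vertices in increasing order. Then dim K = 2 and the simplices of K are:

  0-simplices (9): A, B, D, E, F, G, J, L, M
  1-simplices (27): AB, AD, AE, AF, AL, AM, BE, BF, BG, BJ, BL, DE, DF, DG, DJ, DL, EJ, EL, EM, FG, FJ, FM, GJ, GL, GM, JM, LM
  2-simplices (18): ABE, ABL, ADF, ADL, AEM, AFM, BEJ, BFG, BFJ, BGL, DEJ, DEL, DFG, DGJ, ELM, FJM, GJM, GLM

so the chain groups are C_0 ≅ Z^9, C_1 ≅ Z^27, C_2 ≅ Z^18.

The boundary map ∂_1: C_1 → C_0 is given by ∂[p,q] = [q] − [p]. For instance
  ∂DG = G − D.
This gives a 9×27 integer matrix of rank 8; reducing to Smith normal form yields diagonal entries (1,1,1,1,1,1,1,1).

Boundary ∂_2: C_2 → C_1 sends each 2-simplex [p,q,r] to [q,r] − [p,r] + [p,q]. For instance
  ∂ELM = LM − EM + EL,
  ∂BGL = GL − BL + BG.
The 27×18 boundary matrix has rank 18 and Smith normal form diag(1,1,1,1,1,1,1,1,1,1,1,1,1,1,1,1,1,2).

Reading off H_k = ker ∂_k / im ∂_{k+1}:

  H_2: rank ker ∂_2 − rank ∂_3 = (18 − 18) − 0 = 0, and there is no ∂_3, so H_2 = 0.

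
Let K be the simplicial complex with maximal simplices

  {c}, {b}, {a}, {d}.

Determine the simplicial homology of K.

H_0 = Z^4.

Fix the vertex order a < b < c < d and write every simplex with vertices in increasing order. Then dim K = 0 and the simplices of K are:

  0-simplices (4): a, b, c, d

giving chain groups C_0 ≅ Z^4.

Now H_k = ker ∂_k / im ∂_{k+1}, so:

  H_0: rank C_0 − rank ∂_1 = 4 − 0 = 4, and there is no ∂_1, so H_0 = Z^4.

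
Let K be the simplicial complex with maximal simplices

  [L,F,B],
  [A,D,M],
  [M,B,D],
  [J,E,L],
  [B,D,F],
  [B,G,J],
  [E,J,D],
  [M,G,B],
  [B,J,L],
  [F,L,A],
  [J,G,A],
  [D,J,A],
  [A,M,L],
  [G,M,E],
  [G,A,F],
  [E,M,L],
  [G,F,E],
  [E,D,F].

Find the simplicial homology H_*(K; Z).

H_0 ≅ Z,  H_1 ≅ Z^2,  H_2 ≅ Z.

Take the total order A < B < D < E < F < G < J < L < M on the vertex set. Then K (dimension 2) consists of the simplices:

  0-simplices (9): A, B, D, E, F, G, J, L, M
  1-simplices (27): AD, AF, AG, AJ, AL, AM, BD, BF, BG, BJ, BL, BM, DE, DF, DJ, DM, EF, EG, EJ, EL, EM, FG, FL, GJ, GM, JL, LM
  2-simplices (18): ADJ, ADM, AFG, AFL, AGJ, ALM, BDF, BDM, BFL, BGJ, BGM, BJL, DEF, DEJ, EFG, EGM, EJL, ELM

so the chain groups are C_0 ≅ Z^9, C_1 ≅ Z^27, C_2 ≅ Z^18.

Boundary ∂_1: C_1 → C_0 maps an edge to its endpoints' difference, ∂[p,q] = q − p.
As a 9×27 matrix over Z this has rank 8, with invariant factors (1,1,1,1,1,1,1,1).

∂_2: C_2 → C_1 acts by ∂[p,q,r] = [q,r] − [p,r] + [p,q]. For instance
  ∂EFG = FG − EG + EF,
  ∂BJL = JL − BL + BJ.
As a 27×18 matrix over Z this has rank 17, with invariant factors (1,1,1,1,1,1,1,1,1,1,1,1,1,1,1,1,1).

Now H_k = ker ∂_k / im ∂_{k+1}, so:

  H_0: rank C_0 − rank ∂_1 = 9 − 8 = 1, and the invariant factors of ∂_1 are all 1, so H_0 = Z.
  H_1: rank ker ∂_1 − rank ∂_2 = (27 − 8) − 17 = 2, and the invariant factors of ∂_2 are all 1, so H_1 = Z^2.
  H_2: rank ker ∂_2 − rank ∂_3 = (18 − 17) − 0 = 1, and there is no ∂_3, so H_2 = Z.

As a check, the Euler characteristic is 9 − 27 + 18 = 0, which agrees with 1 − 2 + 1 = 0.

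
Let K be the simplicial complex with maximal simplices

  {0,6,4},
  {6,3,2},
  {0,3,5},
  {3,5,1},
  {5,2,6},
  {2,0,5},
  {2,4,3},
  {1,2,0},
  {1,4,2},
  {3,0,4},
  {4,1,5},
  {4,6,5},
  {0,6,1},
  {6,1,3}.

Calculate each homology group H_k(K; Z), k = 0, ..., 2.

H_0 ≅ Z,  H_1 ≅ Z^2,  H_2 ≅ Z.

Fix the vertex order 0 < 1 < 2 < 3 < 4 < 5 < 6 and write every simplex with vertices in increasing order. Then dim K = 2 and the simplices of K are:

  0-simplices (7): [0], [1], [2], [3], [4], [5], [6]
  1-simplices (21): [0,1], [0,2], [0,3], [0,4], [0,5], [0,6], [1,2], [1,3], [1,4], [1,5], [1,6], [2,3], [2,4], [2,5], [2,6], [3,4], [3,5], [3,6], [4,5], [4,6], [5,6]
  2-simplices (14): [0,1,2], [0,1,6], [0,2,5], [0,3,4], [0,3,5], [0,4,6], [1,2,4], [1,3,5], [1,3,6], [1,4,5], [2,3,4], [2,3,6], [2,5,6], [4,5,6]

giving chain groups C_0 ≅ Z^7, C_1 ≅ Z^21, C_2 ≅ Z^14.

Boundary ∂_1: C_1 → C_0 sends each edge [p,q] (with p < q) to q − p. For instance
  ∂[0,1] = [1] − [0].
The 7×21 boundary matrix has rank 6 and Smith normal form diag(1,1,1,1,1,1).

Boundary ∂_2: C_2 → C_1 acts by ∂[p,q,r] = [q,r] − [p,r] + [p,q]. For instance
  ∂[1,2,4] = [2,4] − [1,4] + [1,2],
  ∂[0,2,5] = [2,5] − [0,5] + [0,2].
As a 21×14 matrix over Z this has rank 13, with invariant factors (1,1,1,1,1,1,1,1,1,1,1,1,1).

Reading off H_k = ker ∂_k / im ∂_{k+1}:

  H_0: rank C_0 − rank ∂_1 = 7 − 6 = 1, and the invariant factors of ∂_1 are all 1, so H_0 ≅ Z.
  H_1: rank ker ∂_1 − rank ∂_2 = (21 − 6) − 13 = 2, and the invariant factors of ∂_2 are all 1, so H_1 ≅ Z^2.
  H_2: rank ker ∂_2 − rank ∂_3 = (14 − 13) − 0 = 1, and there is no ∂_3, so H_2 ≅ Z.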